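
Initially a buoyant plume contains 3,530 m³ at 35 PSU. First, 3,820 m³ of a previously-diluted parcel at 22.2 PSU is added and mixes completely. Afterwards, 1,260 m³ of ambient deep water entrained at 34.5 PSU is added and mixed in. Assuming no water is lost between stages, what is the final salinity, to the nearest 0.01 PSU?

Total salt / total volume:
Initial salt = 3,530×35 = 123,550
After stage 1: salt = 123,550 + 3,820×22.2 = 208,354; volume = 7,350 m³; S = 28.347 PSU
After stage 2: salt = 208,354 + 1,260×34.5 = 251,824; volume = 8,610 m³
S = 251,824 / 8,610 = 29.2479 PSU

29.25 PSU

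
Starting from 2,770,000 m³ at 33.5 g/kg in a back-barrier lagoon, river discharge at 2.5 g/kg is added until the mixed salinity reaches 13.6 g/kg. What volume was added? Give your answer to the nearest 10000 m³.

Salt balance: 2,770,000×33.5 + V×2.5 = (2,770,000+V)×13.6
92,795,000 + 2.5V = 37,672,000 + 13.6V
55,123,000 = 11.1V
V = 4,966,036.04 m³

4970000 m³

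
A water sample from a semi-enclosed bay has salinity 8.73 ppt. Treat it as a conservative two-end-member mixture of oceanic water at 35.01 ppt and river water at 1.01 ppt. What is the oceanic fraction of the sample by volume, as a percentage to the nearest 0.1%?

22.7%

Let g be the oceanic fraction. Salt balance per unit volume:
g×35.01 + (1−g)×1.01 = 8.73
g = (8.73 − 1.01) / (35.01 − 1.01) = 7.72/34 = 0.2271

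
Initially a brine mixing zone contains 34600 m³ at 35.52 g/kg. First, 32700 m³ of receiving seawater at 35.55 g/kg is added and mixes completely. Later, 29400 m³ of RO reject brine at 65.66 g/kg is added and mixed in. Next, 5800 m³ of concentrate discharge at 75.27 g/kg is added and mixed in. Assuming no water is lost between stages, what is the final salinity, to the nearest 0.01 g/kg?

46.42 g/kg

Total salt / total volume:
Initial salt = 34,600×35.52 = 1,228,992
After stage 1: salt = 1,228,992 + 32,700×35.55 = 2,391,477; volume = 67,300 m³; S = 35.535 g/kg
After stage 2: salt = 2,391,477 + 29,400×65.66 = 4,321,881; volume = 96,700 m³; S = 44.694 g/kg
After stage 3: salt = 4,321,881 + 5,800×75.27 = 4,758,447; volume = 102,500 m³
S = 4,758,447 / 102,500 = 46.4239 g/kg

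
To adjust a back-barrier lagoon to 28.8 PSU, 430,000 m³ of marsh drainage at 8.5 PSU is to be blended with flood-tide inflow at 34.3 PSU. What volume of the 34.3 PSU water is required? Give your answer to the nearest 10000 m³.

Salt balance: 430,000×8.5 + V×34.3 = (430,000+V)×28.8
3,655,000 + 34.3V = 12,384,000 + 28.8V
8,729,000 = 5.5V
V = 1,587,090.91 m³

1590000 m³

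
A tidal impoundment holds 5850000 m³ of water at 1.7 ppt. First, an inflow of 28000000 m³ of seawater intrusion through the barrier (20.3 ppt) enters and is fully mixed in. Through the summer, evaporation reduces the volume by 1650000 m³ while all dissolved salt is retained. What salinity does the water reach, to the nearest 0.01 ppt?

17.96 ppt

After mixing: salt = 5,850,000×1.7 + 28,000,000×20.3 = 578,345,000; volume = 33,850,000 m³
After evaporation: salt unchanged = 578,345,000; volume = 33,850,000 − 1,650,000 = 32,200,000 m³
S = 578,345,000 / 32,200,000 = 17.961 ppt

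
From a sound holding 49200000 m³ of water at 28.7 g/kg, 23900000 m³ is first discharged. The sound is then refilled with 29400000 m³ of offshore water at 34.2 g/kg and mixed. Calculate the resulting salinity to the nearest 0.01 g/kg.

Remaining after removal: 25,300,000 m³ at 28.7 g/kg (salt = 726,110,000)
After addition: salt = 726,110,000 + 29,400,000×34.2 = 1,731,590,000; volume = 54,700,000 m³
S = 1,731,590,000 / 54,700,000 = 31.6561 g/kg

31.66 g/kg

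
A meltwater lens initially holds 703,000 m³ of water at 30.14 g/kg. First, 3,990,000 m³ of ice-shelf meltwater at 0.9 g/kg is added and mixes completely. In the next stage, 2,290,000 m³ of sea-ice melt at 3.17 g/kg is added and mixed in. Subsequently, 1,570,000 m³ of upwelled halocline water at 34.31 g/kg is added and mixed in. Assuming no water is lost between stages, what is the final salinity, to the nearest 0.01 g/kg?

Weighted by volume,
Initial salt = 703,000×30.14 = 21,188,420
After stage 1: salt = 21,188,420 + 3,990,000×0.9 = 24,779,420; volume = 4,693,000 m³; S = 5.28 g/kg
After stage 2: salt = 24,779,420 + 2,290,000×3.17 = 32,038,720; volume = 6,983,000 m³; S = 4.588 g/kg
After stage 3: salt = 32,038,720 + 1,570,000×34.31 = 85,905,420; volume = 8,553,000 m³
S = 85,905,420 / 8,553,000 = 10.0439 g/kg

10.04 g/kg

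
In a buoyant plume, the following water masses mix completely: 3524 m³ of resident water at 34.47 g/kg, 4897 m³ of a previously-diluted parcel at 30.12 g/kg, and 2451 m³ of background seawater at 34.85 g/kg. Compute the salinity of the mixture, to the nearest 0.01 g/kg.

Weighted by volume,
salt = 3,524×34.47 + 4,897×30.12 + 2,451×34.85 = 121,472.28 + 147,497.64 + 85,417.35 = 354,387.27
volume = 3,524 + 4,897 + 2,451 = 10,872 m³
S = 354,387.27 / 10,872 = 32.5963 g/kg

32.60 g/kg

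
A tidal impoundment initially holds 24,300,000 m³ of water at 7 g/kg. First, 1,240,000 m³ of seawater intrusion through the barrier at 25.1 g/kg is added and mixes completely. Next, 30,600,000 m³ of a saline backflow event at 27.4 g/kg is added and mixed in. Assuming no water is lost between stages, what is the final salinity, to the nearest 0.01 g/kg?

18.52 g/kg

By conservation of dissolved salt,
Initial salt = 24,300,000×7 = 170,100,000
After stage 1: salt = 170,100,000 + 1,240,000×25.1 = 201,224,000; volume = 25,540,000 m³; S = 7.879 g/kg
After stage 2: salt = 201,224,000 + 30,600,000×27.4 = 1,039,664,000; volume = 56,140,000 m³
S = 1,039,664,000 / 56,140,000 = 18.5191 g/kg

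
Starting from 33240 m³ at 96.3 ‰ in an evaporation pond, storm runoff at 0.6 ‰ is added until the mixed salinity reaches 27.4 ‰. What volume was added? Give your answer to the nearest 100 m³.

Salt balance: 33,240×96.3 + V×0.6 = (33,240+V)×27.4
3,201,012 + 0.6V = 910,776 + 27.4V
2,290,236 = 26.8V
V = 85,456.57 m³

85500 m³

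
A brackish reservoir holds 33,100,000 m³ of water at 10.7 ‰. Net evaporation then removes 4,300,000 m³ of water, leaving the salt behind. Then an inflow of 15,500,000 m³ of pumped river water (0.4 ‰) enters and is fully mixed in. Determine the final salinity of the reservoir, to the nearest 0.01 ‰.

8.13 ‰

After evaporation: salt = 33,100,000×10.7 = 354,170,000; volume = 33,100,000 − 4,300,000 = 28,800,000 m³
After mixing: salt = 354,170,000 + 15,500,000×0.4 = 360,370,000; volume = 28,800,000 + 15,500,000 = 44,300,000 m³
S = 360,370,000 / 44,300,000 = 8.1348 ‰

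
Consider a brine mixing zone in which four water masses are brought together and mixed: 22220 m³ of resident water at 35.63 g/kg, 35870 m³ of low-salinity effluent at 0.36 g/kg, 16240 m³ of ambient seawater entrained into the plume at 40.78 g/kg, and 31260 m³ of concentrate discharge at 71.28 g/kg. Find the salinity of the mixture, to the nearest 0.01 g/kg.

34.99 g/kg

Total salt / total volume:
salt = 22,220×35.63 + 35,870×0.36 + 16,240×40.78 + 31,260×71.28 = 791,698.6 + 12,913.2 + 662,267.2 + 2,228,212.8 = 3,695,091.8
volume = 22,220 + 35,870 + 16,240 + 31,260 = 105,590 m³
S = 3,695,091.8 / 105,590 = 34.9947 g/kg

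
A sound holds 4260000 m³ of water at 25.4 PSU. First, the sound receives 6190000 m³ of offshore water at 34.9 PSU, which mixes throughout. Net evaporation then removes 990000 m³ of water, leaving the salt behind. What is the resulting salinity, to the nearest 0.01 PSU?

34.27 PSU

After mixing: salt = 4,260,000×25.4 + 6,190,000×34.9 = 324,235,000; volume = 10,450,000 m³
After evaporation: salt unchanged = 324,235,000; volume = 10,450,000 − 990,000 = 9,460,000 m³
S = 324,235,000 / 9,460,000 = 34.2743 PSU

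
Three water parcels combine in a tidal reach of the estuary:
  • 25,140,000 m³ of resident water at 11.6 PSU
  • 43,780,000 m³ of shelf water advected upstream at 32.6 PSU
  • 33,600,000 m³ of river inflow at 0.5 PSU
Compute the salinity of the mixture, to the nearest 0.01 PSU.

Mass of salt is conserved:
salt = 25,140,000×11.6 + 43,780,000×32.6 + 33,600,000×0.5 = 291,624,000 + 1,427,228,000 + 16,800,000 = 1,735,652,000
volume = 25,140,000 + 43,780,000 + 33,600,000 = 102,520,000 m³
S = 1,735,652,000 / 102,520,000 = 16.9299 PSU

16.93 PSU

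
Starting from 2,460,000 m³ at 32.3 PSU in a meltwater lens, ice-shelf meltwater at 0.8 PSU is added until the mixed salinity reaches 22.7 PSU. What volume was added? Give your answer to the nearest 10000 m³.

1080000 m³

Salt balance: 2,460,000×32.3 + V×0.8 = (2,460,000+V)×22.7
79,458,000 + 0.8V = 55,842,000 + 22.7V
23,616,000 = 21.9V
V = 1,078,356.16 m³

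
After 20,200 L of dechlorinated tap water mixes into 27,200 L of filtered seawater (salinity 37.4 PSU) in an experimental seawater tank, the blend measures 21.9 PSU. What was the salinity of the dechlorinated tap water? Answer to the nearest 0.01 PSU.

1.03 PSU

Salt balance: 27,200×37.4 + 20,200×S = 47,400×21.9
1,017,280 + 20,200·S = 1,038,060
S = (1,038,060 − 1,017,280) / 20,200 = 1.0287 PSU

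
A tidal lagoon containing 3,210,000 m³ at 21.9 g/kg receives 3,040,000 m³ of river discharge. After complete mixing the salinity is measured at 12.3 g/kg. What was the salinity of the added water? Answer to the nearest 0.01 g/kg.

2.16 g/kg

Salt balance: 3,210,000×21.9 + 3,040,000×S = 6,250,000×12.3
70,299,000 + 3,040,000·S = 76,875,000
S = (76,875,000 − 70,299,000) / 3,040,000 = 2.1632 g/kg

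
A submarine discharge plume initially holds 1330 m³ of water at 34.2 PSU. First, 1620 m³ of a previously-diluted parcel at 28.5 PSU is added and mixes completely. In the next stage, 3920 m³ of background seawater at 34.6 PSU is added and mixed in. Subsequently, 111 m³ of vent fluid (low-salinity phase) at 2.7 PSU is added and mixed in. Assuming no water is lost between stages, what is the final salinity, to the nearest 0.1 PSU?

32.6 PSU

Mass of salt is conserved:
Initial salt = 1,330×34.2 = 45,486
After stage 1: salt = 45,486 + 1,620×28.5 = 91,656; volume = 2,950 m³; S = 31.07 PSU
After stage 2: salt = 91,656 + 3,920×34.6 = 227,288; volume = 6,870 m³; S = 33.084 PSU
After stage 3: salt = 227,288 + 111×2.7 = 227,587.7; volume = 6,981 m³
S = 227,587.7 / 6,981 = 32.601 PSU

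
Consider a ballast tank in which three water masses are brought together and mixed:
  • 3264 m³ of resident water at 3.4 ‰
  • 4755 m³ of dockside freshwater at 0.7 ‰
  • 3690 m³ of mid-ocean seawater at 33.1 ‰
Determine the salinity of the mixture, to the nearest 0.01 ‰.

11.66 ‰

Mass of salt is conserved:
salt = 3,264×3.4 + 4,755×0.7 + 3,690×33.1 = 11,097.6 + 3,328.5 + 122,139 = 136,565.1
volume = 3,264 + 4,755 + 3,690 = 11,709 m³
S = 136,565.1 / 11,709 = 11.6633 ‰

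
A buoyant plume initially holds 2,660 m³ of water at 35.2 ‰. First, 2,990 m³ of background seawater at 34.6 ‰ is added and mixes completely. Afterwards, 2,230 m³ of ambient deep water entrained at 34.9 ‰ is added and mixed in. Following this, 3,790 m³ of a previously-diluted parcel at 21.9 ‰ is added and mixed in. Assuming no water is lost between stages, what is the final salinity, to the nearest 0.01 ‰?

30.67 ‰

Weighted by volume,
Initial salt = 2,660×35.2 = 93,632
After stage 1: salt = 93,632 + 2,990×34.6 = 197,086; volume = 5,650 m³; S = 34.882 ‰
After stage 2: salt = 197,086 + 2,230×34.9 = 274,913; volume = 7,880 m³; S = 34.887 ‰
After stage 3: salt = 274,913 + 3,790×21.9 = 357,914; volume = 11,670 m³
S = 357,914 / 11,670 = 30.6696 ‰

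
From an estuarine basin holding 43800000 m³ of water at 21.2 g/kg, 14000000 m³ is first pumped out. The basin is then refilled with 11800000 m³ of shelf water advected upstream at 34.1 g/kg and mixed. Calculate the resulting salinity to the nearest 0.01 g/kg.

Remaining after removal: 29,800,000 m³ at 21.2 g/kg (salt = 631,760,000)
After addition: salt = 631,760,000 + 11,800,000×34.1 = 1,034,140,000; volume = 41,600,000 m³
S = 1,034,140,000 / 41,600,000 = 24.8591 g/kg

24.86 g/kg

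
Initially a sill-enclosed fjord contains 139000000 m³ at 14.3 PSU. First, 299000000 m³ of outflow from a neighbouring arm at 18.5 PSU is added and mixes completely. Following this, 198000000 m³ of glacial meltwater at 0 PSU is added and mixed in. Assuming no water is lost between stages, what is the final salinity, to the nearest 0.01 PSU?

11.82 PSU

Weighted by volume,
Initial salt = 139,000,000×14.3 = 1,987,700,000
After stage 1: salt = 1,987,700,000 + 299,000,000×18.5 = 7,519,200,000; volume = 438,000,000 m³; S = 17.167 PSU
After stage 2: salt = 7,519,200,000 + 198,000,000×0 = 7,519,200,000; volume = 636,000,000 m³
S = 7,519,200,000 / 636,000,000 = 11.8226 PSU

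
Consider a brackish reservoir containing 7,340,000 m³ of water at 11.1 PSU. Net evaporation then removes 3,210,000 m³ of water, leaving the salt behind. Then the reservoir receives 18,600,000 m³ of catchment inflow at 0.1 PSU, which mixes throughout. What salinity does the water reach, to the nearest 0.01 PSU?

3.67 PSU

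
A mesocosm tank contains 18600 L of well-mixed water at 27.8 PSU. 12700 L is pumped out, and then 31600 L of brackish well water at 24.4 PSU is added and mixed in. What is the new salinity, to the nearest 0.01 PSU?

24.93 PSU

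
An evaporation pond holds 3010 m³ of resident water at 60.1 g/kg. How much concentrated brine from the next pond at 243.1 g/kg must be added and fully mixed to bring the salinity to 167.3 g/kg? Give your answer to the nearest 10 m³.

4260 m³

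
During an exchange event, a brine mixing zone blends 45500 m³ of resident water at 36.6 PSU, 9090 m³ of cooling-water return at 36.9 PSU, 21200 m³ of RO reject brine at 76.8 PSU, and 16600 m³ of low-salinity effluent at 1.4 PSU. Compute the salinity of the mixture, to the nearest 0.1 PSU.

Conserving salt mass:
salt = 45,500×36.6 + 9,090×36.9 + 21,200×76.8 + 16,600×1.4 = 1,665,300 + 335,421 + 1,628,160 + 23,240 = 3,652,121
volume = 45,500 + 9,090 + 21,200 + 16,600 = 92,390 m³
S = 3,652,121 / 92,390 = 39.529 PSU

39.5 PSU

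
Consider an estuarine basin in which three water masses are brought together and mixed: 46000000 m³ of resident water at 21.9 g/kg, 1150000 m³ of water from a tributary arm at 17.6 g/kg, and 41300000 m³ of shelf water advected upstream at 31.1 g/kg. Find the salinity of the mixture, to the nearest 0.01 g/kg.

Total salt / total volume:
salt = 46,000,000×21.9 + 1,150,000×17.6 + 41,300,000×31.1 = 1,007,400,000 + 20,240,000 + 1,284,430,000 = 2,312,070,000
volume = 46,000,000 + 1,150,000 + 41,300,000 = 88,450,000 m³
S = 2,312,070,000 / 88,450,000 = 26.1399 g/kg

26.14 g/kg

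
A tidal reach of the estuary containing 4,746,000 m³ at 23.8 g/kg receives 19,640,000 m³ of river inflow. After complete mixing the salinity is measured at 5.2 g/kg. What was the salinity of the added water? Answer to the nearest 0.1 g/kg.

Salt balance: 4,746,000×23.8 + 19,640,000×S = 24,386,000×5.2
112,954,800 + 19,640,000·S = 126,807,200
S = (126,807,200 − 112,954,800) / 19,640,000 = 0.7053 g/kg

0.7 g/kg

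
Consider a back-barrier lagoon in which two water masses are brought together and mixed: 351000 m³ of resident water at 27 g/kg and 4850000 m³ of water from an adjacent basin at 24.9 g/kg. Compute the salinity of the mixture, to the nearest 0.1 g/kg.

25.0 g/kg

Total salt / total volume:
salt = 351,000×27 + 4,850,000×24.9 = 9,477,000 + 120,765,000 = 130,242,000
volume = 351,000 + 4,850,000 = 5,201,000 m³
S = 130,242,000 / 5,201,000 = 25.042 g/kg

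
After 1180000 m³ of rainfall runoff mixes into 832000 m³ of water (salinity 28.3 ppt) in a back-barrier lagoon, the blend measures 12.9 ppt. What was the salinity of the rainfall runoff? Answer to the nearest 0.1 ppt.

2.0 ppt

Salt balance: 832,000×28.3 + 1,180,000×S = 2,012,000×12.9
23,545,600 + 1,180,000·S = 25,954,800
S = (25,954,800 − 23,545,600) / 1,180,000 = 2.0417 ppt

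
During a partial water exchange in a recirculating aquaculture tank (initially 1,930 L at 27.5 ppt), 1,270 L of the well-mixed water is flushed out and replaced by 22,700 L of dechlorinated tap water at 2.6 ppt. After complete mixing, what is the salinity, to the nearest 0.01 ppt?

Remaining after removal: 660 L at 27.5 ppt (salt = 18,150)
After addition: salt = 18,150 + 22,700×2.6 = 77,170; volume = 23,360 L
S = 77,170 / 23,360 = 3.3035 ppt

3.30 ppt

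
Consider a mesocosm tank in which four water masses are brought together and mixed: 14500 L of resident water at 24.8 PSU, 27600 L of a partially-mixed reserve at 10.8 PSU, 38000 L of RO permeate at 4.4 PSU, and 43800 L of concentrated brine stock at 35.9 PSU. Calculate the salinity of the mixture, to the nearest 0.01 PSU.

Conserving salt mass:
salt = 14,500×24.8 + 27,600×10.8 + 38,000×4.4 + 43,800×35.9 = 359,600 + 298,080 + 167,200 + 1,572,420 = 2,397,300
volume = 14,500 + 27,600 + 38,000 + 43,800 = 123,900 L
S = 2,397,300 / 123,900 = 19.3487 PSU

19.35 PSU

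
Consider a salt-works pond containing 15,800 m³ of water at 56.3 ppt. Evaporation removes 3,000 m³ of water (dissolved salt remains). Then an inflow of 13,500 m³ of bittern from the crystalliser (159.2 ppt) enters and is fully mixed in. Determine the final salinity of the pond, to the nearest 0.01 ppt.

115.54 ppt

After evaporation: salt = 15,800×56.3 = 889,540; volume = 15,800 − 3,000 = 12,800 m³
After mixing: salt = 889,540 + 13,500×159.2 = 3,038,740; volume = 12,800 + 13,500 = 26,300 m³
S = 3,038,740 / 26,300 = 115.5414 ppt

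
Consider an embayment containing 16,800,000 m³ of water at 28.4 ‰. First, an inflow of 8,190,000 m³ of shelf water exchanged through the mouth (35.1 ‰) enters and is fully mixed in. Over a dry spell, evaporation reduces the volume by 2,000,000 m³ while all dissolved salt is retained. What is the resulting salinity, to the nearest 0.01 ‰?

33.26 ‰

After mixing: salt = 16,800,000×28.4 + 8,190,000×35.1 = 764,589,000; volume = 24,990,000 m³
After evaporation: salt unchanged = 764,589,000; volume = 24,990,000 − 2,000,000 = 22,990,000 m³
S = 764,589,000 / 22,990,000 = 33.2575 ‰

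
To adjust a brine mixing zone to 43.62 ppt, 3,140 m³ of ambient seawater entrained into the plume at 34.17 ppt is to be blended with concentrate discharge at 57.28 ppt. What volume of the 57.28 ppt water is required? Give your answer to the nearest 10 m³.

2170 m³

Salt balance: 3,140×34.17 + V×57.28 = (3,140+V)×43.62
107,293.8 + 57.28V = 136,966.8 + 43.62V
29,673 = 13.66V
V = 2,172.25 m³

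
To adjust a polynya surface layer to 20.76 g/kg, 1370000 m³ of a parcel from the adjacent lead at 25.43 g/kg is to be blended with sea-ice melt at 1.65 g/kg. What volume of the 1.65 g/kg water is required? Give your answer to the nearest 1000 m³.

Salt balance: 1,370,000×25.43 + V×1.65 = (1,370,000+V)×20.76
34,839,100 + 1.65V = 28,441,200 + 20.76V
6,397,900 = 19.11V
V = 334,793.3 m³

335000 m³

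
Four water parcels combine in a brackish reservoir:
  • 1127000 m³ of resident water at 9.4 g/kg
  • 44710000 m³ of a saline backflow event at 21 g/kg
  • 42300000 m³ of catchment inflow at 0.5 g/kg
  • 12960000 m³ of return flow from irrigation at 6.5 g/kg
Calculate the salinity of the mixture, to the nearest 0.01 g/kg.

Total salt / total volume:
salt = 1,127,000×9.4 + 44,710,000×21 + 42,300,000×0.5 + 12,960,000×6.5 = 10,593,800 + 938,910,000 + 21,150,000 + 84,240,000 = 1,054,893,800
volume = 1,127,000 + 44,710,000 + 42,300,000 + 12,960,000 = 101,097,000 m³
S = 1,054,893,800 / 101,097,000 = 10.4345 g/kg

10.43 g/kg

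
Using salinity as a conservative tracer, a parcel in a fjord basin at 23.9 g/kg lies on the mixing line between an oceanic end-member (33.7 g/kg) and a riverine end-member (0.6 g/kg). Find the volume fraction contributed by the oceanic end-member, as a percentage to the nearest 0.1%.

Let g be the oceanic fraction. Salt balance per unit volume:
g×33.7 + (1−g)×0.6 = 23.9
g = (23.9 − 0.6) / (33.7 − 0.6) = 23.3/33.1 = 0.7039

70.4%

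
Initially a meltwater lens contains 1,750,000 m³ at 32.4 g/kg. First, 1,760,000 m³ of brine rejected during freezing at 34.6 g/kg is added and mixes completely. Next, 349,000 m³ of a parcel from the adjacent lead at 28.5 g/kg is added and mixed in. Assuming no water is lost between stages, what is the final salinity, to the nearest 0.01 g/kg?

33.05 g/kg

Conserving salt mass:
Initial salt = 1,750,000×32.4 = 56,700,000
After stage 1: salt = 56,700,000 + 1,760,000×34.6 = 117,596,000; volume = 3,510,000 m³; S = 33.503 g/kg
After stage 2: salt = 117,596,000 + 349,000×28.5 = 127,542,500; volume = 3,859,000 m³
S = 127,542,500 / 3,859,000 = 33.0507 g/kg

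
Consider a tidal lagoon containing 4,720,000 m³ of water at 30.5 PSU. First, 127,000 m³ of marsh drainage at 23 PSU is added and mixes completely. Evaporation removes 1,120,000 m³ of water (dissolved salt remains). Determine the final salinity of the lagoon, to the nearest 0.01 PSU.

39.41 PSU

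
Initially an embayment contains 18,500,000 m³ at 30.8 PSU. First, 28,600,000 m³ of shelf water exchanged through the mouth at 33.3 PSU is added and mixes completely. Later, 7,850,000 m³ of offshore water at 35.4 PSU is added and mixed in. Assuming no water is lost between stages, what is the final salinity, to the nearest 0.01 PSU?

Total salt / total volume:
Initial salt = 18,500,000×30.8 = 569,800,000
After stage 1: salt = 569,800,000 + 28,600,000×33.3 = 1,522,180,000; volume = 47,100,000 m³; S = 32.318 PSU
After stage 2: salt = 1,522,180,000 + 7,850,000×35.4 = 1,800,070,000; volume = 54,950,000 m³
S = 1,800,070,000 / 54,950,000 = 32.7583 PSU

32.76 PSU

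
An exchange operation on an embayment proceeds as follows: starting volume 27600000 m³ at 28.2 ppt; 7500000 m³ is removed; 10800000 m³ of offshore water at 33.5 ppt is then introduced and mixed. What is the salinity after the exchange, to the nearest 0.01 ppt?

Remaining after removal: 20,100,000 m³ at 28.2 ppt (salt = 566,820,000)
After addition: salt = 566,820,000 + 10,800,000×33.5 = 928,620,000; volume = 30,900,000 m³
S = 928,620,000 / 30,900,000 = 30.0524 ppt

30.05 ppt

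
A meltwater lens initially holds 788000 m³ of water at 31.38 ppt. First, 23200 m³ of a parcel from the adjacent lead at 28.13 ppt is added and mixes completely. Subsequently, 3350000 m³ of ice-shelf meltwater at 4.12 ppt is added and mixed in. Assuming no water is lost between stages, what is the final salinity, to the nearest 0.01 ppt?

9.42 ppt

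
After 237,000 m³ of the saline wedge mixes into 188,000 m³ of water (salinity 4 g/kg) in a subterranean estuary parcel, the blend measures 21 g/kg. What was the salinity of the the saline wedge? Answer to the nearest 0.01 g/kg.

Salt balance: 188,000×4 + 237,000×S = 425,000×21
752,000 + 237,000·S = 8,925,000
S = (8,925,000 − 752,000) / 237,000 = 34.4852 g/kg

34.49 g/kg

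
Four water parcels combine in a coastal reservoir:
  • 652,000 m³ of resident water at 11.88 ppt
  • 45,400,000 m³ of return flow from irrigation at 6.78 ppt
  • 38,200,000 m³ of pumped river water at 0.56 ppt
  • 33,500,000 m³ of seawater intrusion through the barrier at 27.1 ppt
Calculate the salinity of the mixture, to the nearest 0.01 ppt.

10.57 ppt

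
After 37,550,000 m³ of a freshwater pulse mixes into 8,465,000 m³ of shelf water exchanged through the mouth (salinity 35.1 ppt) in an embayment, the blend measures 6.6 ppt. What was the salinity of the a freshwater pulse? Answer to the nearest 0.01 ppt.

0.18 ppt

Salt balance: 8,465,000×35.1 + 37,550,000×S = 46,015,000×6.6
297,121,500 + 37,550,000·S = 303,699,000
S = (303,699,000 − 297,121,500) / 37,550,000 = 0.1752 ppt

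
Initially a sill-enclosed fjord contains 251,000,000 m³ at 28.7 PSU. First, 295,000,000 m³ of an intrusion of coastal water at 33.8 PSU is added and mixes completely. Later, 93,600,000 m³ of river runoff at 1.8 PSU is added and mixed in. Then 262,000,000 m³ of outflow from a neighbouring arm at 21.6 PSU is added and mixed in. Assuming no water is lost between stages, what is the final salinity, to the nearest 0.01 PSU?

25.51 PSU

Salt balance:
Initial salt = 251,000,000×28.7 = 7,203,700,000
After stage 1: salt = 7,203,700,000 + 295,000,000×33.8 = 17,174,700,000; volume = 546,000,000 m³; S = 31.455 PSU
After stage 2: salt = 17,174,700,000 + 93,600,000×1.8 = 17,343,180,000; volume = 639,600,000 m³; S = 27.116 PSU
After stage 3: salt = 17,343,180,000 + 262,000,000×21.6 = 23,002,380,000; volume = 901,600,000 m³
S = 23,002,380,000 / 901,600,000 = 25.5128 PSU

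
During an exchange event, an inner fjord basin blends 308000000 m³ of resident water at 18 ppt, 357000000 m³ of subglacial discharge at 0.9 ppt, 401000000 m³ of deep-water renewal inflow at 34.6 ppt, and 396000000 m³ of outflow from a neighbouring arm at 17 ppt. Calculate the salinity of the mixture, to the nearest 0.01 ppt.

18.11 ppt

Weighted by volume,
salt = 308,000,000×18 + 357,000,000×0.9 + 401,000,000×34.6 + 396,000,000×17 = 5,544,000,000 + 321,300,000 + 13,874,600,000 + 6,732,000,000 = 26,471,900,000
volume = 308,000,000 + 357,000,000 + 401,000,000 + 396,000,000 = 1,462,000,000 m³
S = 26,471,900,000 / 1,462,000,000 = 18.1066 ppt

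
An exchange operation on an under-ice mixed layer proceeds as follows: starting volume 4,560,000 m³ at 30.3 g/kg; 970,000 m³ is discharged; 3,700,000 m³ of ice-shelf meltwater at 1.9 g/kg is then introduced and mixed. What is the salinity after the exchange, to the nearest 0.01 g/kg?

15.89 g/kg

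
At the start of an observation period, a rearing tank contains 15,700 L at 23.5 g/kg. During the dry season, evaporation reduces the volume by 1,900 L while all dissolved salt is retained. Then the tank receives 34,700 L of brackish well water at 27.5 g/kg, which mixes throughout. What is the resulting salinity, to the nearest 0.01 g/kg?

After evaporation: salt = 15,700×23.5 = 368,950; volume = 15,700 − 1,900 = 13,800 L
After mixing: salt = 368,950 + 34,700×27.5 = 1,323,200; volume = 13,800 + 34,700 = 48,500 L
S = 1,323,200 / 48,500 = 27.2825 g/kg

27.28 g/kg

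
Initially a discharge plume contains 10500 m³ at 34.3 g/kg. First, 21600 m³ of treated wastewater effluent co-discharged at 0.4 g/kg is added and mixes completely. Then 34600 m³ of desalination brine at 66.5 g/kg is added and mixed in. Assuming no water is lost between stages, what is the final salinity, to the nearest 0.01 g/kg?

Mass of salt is conserved:
Initial salt = 10,500×34.3 = 360,150
After stage 1: salt = 360,150 + 21,600×0.4 = 368,790; volume = 32,100 m³; S = 11.489 g/kg
After stage 2: salt = 368,790 + 34,600×66.5 = 2,669,690; volume = 66,700 m³
S = 2,669,690 / 66,700 = 40.0253 g/kg

40.03 g/kg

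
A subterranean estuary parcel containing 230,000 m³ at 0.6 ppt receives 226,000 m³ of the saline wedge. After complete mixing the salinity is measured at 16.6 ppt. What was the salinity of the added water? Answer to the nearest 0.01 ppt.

32.88 ppt

Salt balance: 230,000×0.6 + 226,000×S = 456,000×16.6
138,000 + 226,000·S = 7,569,600
S = (7,569,600 − 138,000) / 226,000 = 32.8832 ppt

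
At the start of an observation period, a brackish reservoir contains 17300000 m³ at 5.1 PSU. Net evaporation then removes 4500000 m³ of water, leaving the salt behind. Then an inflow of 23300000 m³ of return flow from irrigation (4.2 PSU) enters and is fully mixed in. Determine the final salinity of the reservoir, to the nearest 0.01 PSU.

5.15 PSU

After evaporation: salt = 17,300,000×5.1 = 88,230,000; volume = 17,300,000 − 4,500,000 = 12,800,000 m³
After mixing: salt = 88,230,000 + 23,300,000×4.2 = 186,090,000; volume = 12,800,000 + 23,300,000 = 36,100,000 m³
S = 186,090,000 / 36,100,000 = 5.1548 PSU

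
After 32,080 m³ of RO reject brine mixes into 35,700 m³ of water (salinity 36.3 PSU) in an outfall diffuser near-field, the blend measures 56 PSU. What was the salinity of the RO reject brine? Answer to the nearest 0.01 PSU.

77.92 PSU

Salt balance: 35,700×36.3 + 32,080×S = 67,780×56
1,295,910 + 32,080·S = 3,795,680
S = (3,795,680 − 1,295,910) / 32,080 = 77.923 PSU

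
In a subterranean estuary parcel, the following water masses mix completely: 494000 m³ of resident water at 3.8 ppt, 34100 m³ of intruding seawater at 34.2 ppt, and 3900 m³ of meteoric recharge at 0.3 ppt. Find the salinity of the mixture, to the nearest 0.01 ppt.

5.72 ppt

Conserving salt mass:
salt = 494,000×3.8 + 34,100×34.2 + 3,900×0.3 = 1,877,200 + 1,166,220 + 1,170 = 3,044,590
volume = 494,000 + 34,100 + 3,900 = 532,000 m³
S = 3,044,590 / 532,000 = 5.7229 ppt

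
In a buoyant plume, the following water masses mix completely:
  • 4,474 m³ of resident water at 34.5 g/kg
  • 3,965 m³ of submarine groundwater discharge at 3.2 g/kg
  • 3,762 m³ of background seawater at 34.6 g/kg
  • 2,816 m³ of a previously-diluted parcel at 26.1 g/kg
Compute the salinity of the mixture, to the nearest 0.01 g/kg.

Salt balance:
salt = 4,474×34.5 + 3,965×3.2 + 3,762×34.6 + 2,816×26.1 = 154,353 + 12,688 + 130,165.2 + 73,497.6 = 370,703.8
volume = 4,474 + 3,965 + 3,762 + 2,816 = 15,017 m³
S = 370,703.8 / 15,017 = 24.6856 g/kg

24.69 g/kg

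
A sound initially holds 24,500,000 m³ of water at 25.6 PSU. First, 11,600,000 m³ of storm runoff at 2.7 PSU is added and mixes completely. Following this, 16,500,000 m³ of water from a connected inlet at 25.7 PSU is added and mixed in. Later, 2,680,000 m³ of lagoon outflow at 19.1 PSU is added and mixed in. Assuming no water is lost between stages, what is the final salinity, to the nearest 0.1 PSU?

Salt balance:
Initial salt = 24,500,000×25.6 = 627,200,000
After stage 1: salt = 627,200,000 + 11,600,000×2.7 = 658,520,000; volume = 36,100,000 m³; S = 18.242 PSU
After stage 2: salt = 658,520,000 + 16,500,000×25.7 = 1,082,570,000; volume = 52,600,000 m³; S = 20.581 PSU
After stage 3: salt = 1,082,570,000 + 2,680,000×19.1 = 1,133,758,000; volume = 55,280,000 m³
S = 1,133,758,000 / 55,280,000 = 20.5094 PSU

20.5 PSU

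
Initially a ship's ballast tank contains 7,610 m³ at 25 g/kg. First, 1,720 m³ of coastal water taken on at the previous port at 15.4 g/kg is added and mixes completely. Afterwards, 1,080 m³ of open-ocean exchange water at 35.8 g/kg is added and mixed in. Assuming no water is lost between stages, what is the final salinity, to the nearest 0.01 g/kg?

Weighted by volume,
Initial salt = 7,610×25 = 190,250
After stage 1: salt = 190,250 + 1,720×15.4 = 216,738; volume = 9,330 m³; S = 23.23 g/kg
After stage 2: salt = 216,738 + 1,080×35.8 = 255,402; volume = 10,410 m³
S = 255,402 / 10,410 = 24.5343 g/kg

24.53 g/kg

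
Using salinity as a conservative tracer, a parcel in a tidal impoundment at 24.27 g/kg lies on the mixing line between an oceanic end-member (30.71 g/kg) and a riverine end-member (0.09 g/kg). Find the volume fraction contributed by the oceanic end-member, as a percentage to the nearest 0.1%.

79.0%

Let g be the oceanic fraction. Salt balance per unit volume:
g×30.71 + (1−g)×0.09 = 24.27
g = (24.27 − 0.09) / (30.71 − 0.09) = 24.18/30.62 = 0.7897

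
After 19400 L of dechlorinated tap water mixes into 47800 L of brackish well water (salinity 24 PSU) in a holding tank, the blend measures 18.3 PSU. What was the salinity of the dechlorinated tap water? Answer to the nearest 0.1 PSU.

4.3 PSU

Salt balance: 47,800×24 + 19,400×S = 67,200×18.3
1,147,200 + 19,400·S = 1,229,760
S = (1,229,760 − 1,147,200) / 19,400 = 4.2557 PSU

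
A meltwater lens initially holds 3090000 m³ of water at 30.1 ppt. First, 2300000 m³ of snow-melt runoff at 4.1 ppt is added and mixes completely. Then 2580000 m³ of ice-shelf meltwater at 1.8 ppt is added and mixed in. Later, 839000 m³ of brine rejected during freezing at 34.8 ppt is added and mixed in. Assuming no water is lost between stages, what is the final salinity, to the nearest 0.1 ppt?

15.5 ppt

Weighted by volume,
Initial salt = 3,090,000×30.1 = 93,009,000
After stage 1: salt = 93,009,000 + 2,300,000×4.1 = 102,439,000; volume = 5,390,000 m³; S = 19.005 ppt
After stage 2: salt = 102,439,000 + 2,580,000×1.8 = 107,083,000; volume = 7,970,000 m³; S = 13.436 ppt
After stage 3: salt = 107,083,000 + 839,000×34.8 = 136,280,200; volume = 8,809,000 m³
S = 136,280,200 / 8,809,000 = 15.4706 ppt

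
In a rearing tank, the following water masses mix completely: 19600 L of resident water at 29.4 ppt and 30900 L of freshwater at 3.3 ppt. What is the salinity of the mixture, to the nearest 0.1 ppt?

Conserving salt mass:
salt = 19,600×29.4 + 30,900×3.3 = 576,240 + 101,970 = 678,210
volume = 19,600 + 30,900 = 50,500 L
S = 678,210 / 50,500 = 13.43 ppt

13.4 ppt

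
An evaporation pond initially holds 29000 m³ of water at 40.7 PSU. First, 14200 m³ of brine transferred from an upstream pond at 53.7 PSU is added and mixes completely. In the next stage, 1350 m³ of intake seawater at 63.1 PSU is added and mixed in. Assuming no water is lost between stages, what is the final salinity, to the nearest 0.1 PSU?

Salt balance:
Initial salt = 29,000×40.7 = 1,180,300
After stage 1: salt = 1,180,300 + 14,200×53.7 = 1,942,840; volume = 43,200 m³; S = 44.973 PSU
After stage 2: salt = 1,942,840 + 1,350×63.1 = 2,028,025; volume = 44,550 m³
S = 2,028,025 / 44,550 = 45.5224 PSU

45.5 PSU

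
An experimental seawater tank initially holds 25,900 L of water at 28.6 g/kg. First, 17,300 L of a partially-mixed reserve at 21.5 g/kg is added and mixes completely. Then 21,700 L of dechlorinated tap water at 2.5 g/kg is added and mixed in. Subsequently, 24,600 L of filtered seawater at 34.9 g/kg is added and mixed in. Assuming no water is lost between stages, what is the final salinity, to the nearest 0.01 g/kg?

Salt balance:
Initial salt = 25,900×28.6 = 740,740
After stage 1: salt = 740,740 + 17,300×21.5 = 1,112,690; volume = 43,200 L; S = 25.757 g/kg
After stage 2: salt = 1,112,690 + 21,700×2.5 = 1,166,940; volume = 64,900 L; S = 17.981 g/kg
After stage 3: salt = 1,166,940 + 24,600×34.9 = 2,025,480; volume = 89,500 L
S = 2,025,480 / 89,500 = 22.6311 g/kg

22.63 g/kg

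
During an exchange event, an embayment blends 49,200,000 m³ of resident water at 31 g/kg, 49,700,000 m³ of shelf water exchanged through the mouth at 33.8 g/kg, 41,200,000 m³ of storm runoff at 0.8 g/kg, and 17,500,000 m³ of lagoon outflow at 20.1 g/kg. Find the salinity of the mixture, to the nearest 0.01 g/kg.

Weighted by volume,
salt = 49,200,000×31 + 49,700,000×33.8 + 41,200,000×0.8 + 17,500,000×20.1 = 1,525,200,000 + 1,679,860,000 + 32,960,000 + 351,750,000 = 3,589,770,000
volume = 49,200,000 + 49,700,000 + 41,200,000 + 17,500,000 = 157,600,000 m³
S = 3,589,770,000 / 157,600,000 = 22.7777 g/kg

22.78 g/kg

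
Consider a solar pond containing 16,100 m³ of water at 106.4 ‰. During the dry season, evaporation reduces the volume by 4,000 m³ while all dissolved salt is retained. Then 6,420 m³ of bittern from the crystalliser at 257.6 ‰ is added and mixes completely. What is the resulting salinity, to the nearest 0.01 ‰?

181.79 ‰

After evaporation: salt = 16,100×106.4 = 1,713,040; volume = 16,100 − 4,000 = 12,100 m³
After mixing: salt = 1,713,040 + 6,420×257.6 = 3,366,832; volume = 12,100 + 6,420 = 18,520 m³
S = 3,366,832 / 18,520 = 181.7944 ‰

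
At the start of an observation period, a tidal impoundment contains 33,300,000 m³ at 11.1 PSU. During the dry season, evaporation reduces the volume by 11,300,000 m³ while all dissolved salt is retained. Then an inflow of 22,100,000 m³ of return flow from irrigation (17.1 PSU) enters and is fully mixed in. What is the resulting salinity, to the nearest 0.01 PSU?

16.95 PSU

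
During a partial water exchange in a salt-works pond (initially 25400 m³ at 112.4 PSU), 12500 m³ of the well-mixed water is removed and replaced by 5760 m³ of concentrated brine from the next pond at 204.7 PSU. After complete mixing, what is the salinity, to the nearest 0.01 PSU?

140.89 PSU

Remaining after removal: 12,900 m³ at 112.4 PSU (salt = 1,449,960)
After addition: salt = 1,449,960 + 5,760×204.7 = 2,629,032; volume = 18,660 m³
S = 2,629,032 / 18,660 = 140.8913 PSU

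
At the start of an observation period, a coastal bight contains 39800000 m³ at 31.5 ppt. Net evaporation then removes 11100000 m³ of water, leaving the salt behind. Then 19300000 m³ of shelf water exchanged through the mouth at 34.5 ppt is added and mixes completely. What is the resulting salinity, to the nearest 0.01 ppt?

39.99 ppt

After evaporation: salt = 39,800,000×31.5 = 1,253,700,000; volume = 39,800,000 − 11,100,000 = 28,700,000 m³
After mixing: salt = 1,253,700,000 + 19,300,000×34.5 = 1,919,550,000; volume = 28,700,000 + 19,300,000 = 48,000,000 m³
S = 1,919,550,000 / 48,000,000 = 39.9906 ppt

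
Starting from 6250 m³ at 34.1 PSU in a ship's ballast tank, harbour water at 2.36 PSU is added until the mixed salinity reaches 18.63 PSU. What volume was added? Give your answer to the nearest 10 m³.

Salt balance: 6,250×34.1 + V×2.36 = (6,250+V)×18.63
213,125 + 2.36V = 116,437.5 + 18.63V
96,687.5 = 16.27V
V = 5,942.69 m³

5940 m³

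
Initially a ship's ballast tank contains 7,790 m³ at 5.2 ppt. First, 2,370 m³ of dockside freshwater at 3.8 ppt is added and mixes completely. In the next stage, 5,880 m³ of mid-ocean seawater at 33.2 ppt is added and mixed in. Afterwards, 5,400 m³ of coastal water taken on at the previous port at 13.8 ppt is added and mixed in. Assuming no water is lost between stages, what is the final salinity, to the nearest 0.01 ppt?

Weighted by volume,
Initial salt = 7,790×5.2 = 40,508
After stage 1: salt = 40,508 + 2,370×3.8 = 49,514; volume = 10,160 m³; S = 4.873 ppt
After stage 2: salt = 49,514 + 5,880×33.2 = 244,730; volume = 16,040 m³; S = 15.257 ppt
After stage 3: salt = 244,730 + 5,400×13.8 = 319,250; volume = 21,440 m³
S = 319,250 / 21,440 = 14.8904 ppt

14.89 ppt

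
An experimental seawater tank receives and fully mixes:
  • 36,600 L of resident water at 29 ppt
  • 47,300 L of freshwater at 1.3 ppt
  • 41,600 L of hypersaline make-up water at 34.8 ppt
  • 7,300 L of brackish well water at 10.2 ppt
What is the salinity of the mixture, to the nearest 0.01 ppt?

By conservation of dissolved salt,
salt = 36,600×29 + 47,300×1.3 + 41,600×34.8 + 7,300×10.2 = 1,061,400 + 61,490 + 1,447,680 + 74,460 = 2,645,030
volume = 36,600 + 47,300 + 41,600 + 7,300 = 132,800 L
S = 2,645,030 / 132,800 = 19.9174 ppt

19.92 ppt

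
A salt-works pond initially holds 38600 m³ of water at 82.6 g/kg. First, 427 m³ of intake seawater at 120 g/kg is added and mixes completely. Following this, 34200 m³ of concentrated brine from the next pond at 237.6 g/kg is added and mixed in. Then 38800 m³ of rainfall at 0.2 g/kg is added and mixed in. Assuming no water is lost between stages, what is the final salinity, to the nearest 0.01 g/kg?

By conservation of dissolved salt,
Initial salt = 38,600×82.6 = 3,188,360
After stage 1: salt = 3,188,360 + 427×120 = 3,239,600; volume = 39,027 m³; S = 83.009 g/kg
After stage 2: salt = 3,239,600 + 34,200×237.6 = 11,365,520; volume = 73,227 m³; S = 155.209 g/kg
After stage 3: salt = 11,365,520 + 38,800×0.2 = 11,373,280; volume = 112,027 m³
S = 11,373,280 / 112,027 = 101.5227 g/kg

101.52 g/kg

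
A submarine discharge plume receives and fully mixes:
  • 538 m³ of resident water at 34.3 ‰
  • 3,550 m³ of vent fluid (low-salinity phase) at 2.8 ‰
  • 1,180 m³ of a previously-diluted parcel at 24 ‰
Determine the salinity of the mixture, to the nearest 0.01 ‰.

10.77 ‰

By conservation of dissolved salt,
salt = 538×34.3 + 3,550×2.8 + 1,180×24 = 18,453.4 + 9,940 + 28,320 = 56,713.4
volume = 538 + 3,550 + 1,180 = 5,268 m³
S = 56,713.4 / 5,268 = 10.7656 ‰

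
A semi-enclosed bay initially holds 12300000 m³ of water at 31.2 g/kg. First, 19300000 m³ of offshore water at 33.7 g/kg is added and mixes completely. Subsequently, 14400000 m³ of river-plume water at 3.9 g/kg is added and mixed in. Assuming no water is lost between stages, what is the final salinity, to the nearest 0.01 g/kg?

23.70 g/kg

Conserving salt mass:
Initial salt = 12,300,000×31.2 = 383,760,000
After stage 1: salt = 383,760,000 + 19,300,000×33.7 = 1,034,170,000; volume = 31,600,000 m³; S = 32.727 g/kg
After stage 2: salt = 1,034,170,000 + 14,400,000×3.9 = 1,090,330,000; volume = 46,000,000 m³
S = 1,090,330,000 / 46,000,000 = 23.7028 g/kg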